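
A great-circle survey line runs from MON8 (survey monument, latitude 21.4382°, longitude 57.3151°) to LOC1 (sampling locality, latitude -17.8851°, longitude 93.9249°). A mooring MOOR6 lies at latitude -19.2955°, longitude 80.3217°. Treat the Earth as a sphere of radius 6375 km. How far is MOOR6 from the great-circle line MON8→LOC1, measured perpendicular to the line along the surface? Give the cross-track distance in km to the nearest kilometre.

δ₁₃ = central angle MON8→MOOR6 = 0.812242 rad  (haversine)
θ₁₃ = bearing MON8→MOOR6 = 149.455°,  θ₁₂ = bearing MON8→LOC1 = 134.875°
dₓₜ = R·arcsin(sin δ₁₃ · sin(θ₁₃ − θ₁₂)) = 6375·arcsin(0.72583·sin(14.580°)) = 1171.349 km
|dₓₜ| = 1171.349 km

1171 km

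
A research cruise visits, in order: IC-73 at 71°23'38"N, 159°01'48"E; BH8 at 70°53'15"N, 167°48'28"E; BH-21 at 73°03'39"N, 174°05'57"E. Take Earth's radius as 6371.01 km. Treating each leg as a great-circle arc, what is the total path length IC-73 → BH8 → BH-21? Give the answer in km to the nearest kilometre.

IC-73: φ = +71.39389°, λ = +159.03000°
BH8: φ = +70.88750°, λ = +167.80778°
BH-21: φ = +73.06083°, λ = +174.09917°
IC-73→BH8: c = 0.050257 rad, d = 320.19 km
BH8→BH-21: c = 0.050875 rad, d = 324.13 km
Total = 320.19 + 324.13 = 644.31 km

644 km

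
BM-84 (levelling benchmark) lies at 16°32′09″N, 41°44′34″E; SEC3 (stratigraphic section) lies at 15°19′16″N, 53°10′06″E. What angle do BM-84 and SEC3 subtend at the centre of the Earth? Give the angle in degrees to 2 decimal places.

BM-84: φ = +16.53583°, λ = +41.74278°
SEC3: φ = +15.32111°, λ = +53.16833°
Δφ = -1.2147°,  Δλ = 11.4256°
a = sin²(Δφ/2) + cos φ₁ cos φ₂ sin²(Δλ/2) = 0.009274
c = 2·arcsin(√a) = 0.192897 rad = 11.0522°

11.05°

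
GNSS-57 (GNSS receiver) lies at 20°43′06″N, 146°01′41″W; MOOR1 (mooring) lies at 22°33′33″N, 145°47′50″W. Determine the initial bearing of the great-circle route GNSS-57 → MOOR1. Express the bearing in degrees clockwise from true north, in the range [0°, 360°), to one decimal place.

6.6°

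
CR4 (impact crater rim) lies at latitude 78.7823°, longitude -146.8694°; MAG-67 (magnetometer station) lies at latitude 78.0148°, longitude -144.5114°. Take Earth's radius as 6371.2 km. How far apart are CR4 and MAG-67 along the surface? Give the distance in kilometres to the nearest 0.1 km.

Δφ = -0.7675°,  Δλ = 2.3580°
a = sin²(Δφ/2) + cos φ₁ cos φ₂ sin²(Δλ/2) = 0.000062
c = 2·arcsin(√a) = 0.015743 rad = 0.9020°
d = R·c = 6371.2 × 0.015743 = 100.3 km

100.3 km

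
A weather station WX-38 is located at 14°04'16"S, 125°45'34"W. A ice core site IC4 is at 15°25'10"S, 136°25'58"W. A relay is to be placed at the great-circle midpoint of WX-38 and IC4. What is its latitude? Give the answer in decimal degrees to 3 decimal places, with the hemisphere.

WX-38: φ = -14.07111°, λ = -125.75944°
IC4: φ = -15.41944°, λ = -136.43278°
Bx = cos φ₂ cos Δλ = 0.947327,  By = cos φ₂ sin Δλ = -0.178543
φₘ = atan2(sin φ₁ + sin φ₂, √((cos φ₁ + Bx)² + By²)) = -14.80666°
λₘ = λ₁ + atan2(By, cos φ₁ + Bx) = -131.07954°

14.807°S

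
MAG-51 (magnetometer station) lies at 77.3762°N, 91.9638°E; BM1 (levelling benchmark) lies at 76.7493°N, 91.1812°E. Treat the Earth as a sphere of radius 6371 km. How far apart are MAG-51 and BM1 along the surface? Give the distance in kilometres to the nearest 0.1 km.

Δφ = -0.6269°,  Δλ = -0.7826°
a = sin²(Δφ/2) + cos φ₁ cos φ₂ sin²(Δλ/2) = 0.000032
c = 2·arcsin(√a) = 0.011361 rad = 0.6509°
d = R·c = 6371 × 0.011361 = 72.4 km

72.4 km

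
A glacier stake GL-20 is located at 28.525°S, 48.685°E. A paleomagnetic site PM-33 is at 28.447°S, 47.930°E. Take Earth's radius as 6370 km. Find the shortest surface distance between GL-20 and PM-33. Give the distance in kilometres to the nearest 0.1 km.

Δφ = 0.0780°,  Δλ = -0.7550°
a = sin²(Δφ/2) + cos φ₁ cos φ₂ sin²(Δλ/2) = 0.000034
c = 2·arcsin(√a) = 0.011662 rad = 0.6682°
d = R·c = 6370 × 0.011662 = 74.3 km

74.3 km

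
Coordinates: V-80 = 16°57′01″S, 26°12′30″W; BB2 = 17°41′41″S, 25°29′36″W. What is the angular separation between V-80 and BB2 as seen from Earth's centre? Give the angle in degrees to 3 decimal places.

1.010°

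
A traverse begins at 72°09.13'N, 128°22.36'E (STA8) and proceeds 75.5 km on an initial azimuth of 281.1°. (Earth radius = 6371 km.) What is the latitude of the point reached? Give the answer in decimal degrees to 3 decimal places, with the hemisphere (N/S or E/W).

STA8: φ = +72.15217°, λ = +128.37267°
δ = d/R = 75.5/6371 = 0.011851 rad
φ₂ = arcsin(sin φ₁ cos δ + cos φ₁ sin δ cos θ)
   = arcsin(0.95187·0.99993 + 0.30649·0.01185·0.19252) = 72.27077°
λ₂ = λ₁ + atan2(sin θ sin δ cos φ₁, cos δ − sin φ₁ sin φ₂) = 126.18419°

72.271°N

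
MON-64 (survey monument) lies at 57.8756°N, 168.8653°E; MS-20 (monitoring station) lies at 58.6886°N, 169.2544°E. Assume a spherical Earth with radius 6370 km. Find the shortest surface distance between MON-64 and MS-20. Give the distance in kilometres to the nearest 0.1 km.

93.2 km

Δφ = 0.8130°,  Δλ = 0.3891°
a = sin²(Δφ/2) + cos φ₁ cos φ₂ sin²(Δλ/2) = 0.000054
c = 2·arcsin(√a) = 0.014632 rad = 0.8383°
d = R·c = 6370 × 0.014632 = 93.2 km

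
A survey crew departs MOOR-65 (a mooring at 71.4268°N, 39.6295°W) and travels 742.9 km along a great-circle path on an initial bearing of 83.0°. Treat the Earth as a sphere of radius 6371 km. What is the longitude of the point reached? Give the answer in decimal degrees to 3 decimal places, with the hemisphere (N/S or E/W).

18.762°W

δ = d/R = 742.9/6371 = 0.116606 rad
φ₂ = arcsin(sin φ₁ cos δ + cos φ₁ sin δ cos θ)
   = arcsin(0.94792·0.99321 + 0.31852·0.11634·0.12187) = 71.08428°
λ₂ = λ₁ + atan2(sin θ sin δ cos φ₁, cos δ − sin φ₁ sin φ₂) = -18.76185°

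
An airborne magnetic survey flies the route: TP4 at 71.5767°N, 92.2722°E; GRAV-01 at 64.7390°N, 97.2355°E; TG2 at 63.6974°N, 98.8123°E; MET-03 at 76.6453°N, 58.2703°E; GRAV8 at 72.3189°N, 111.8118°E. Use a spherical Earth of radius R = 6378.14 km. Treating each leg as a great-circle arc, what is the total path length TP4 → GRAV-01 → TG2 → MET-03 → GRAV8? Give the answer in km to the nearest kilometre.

TP4→GRAV-01: c = 0.123515 rad, d = 787.80 km
GRAV-01→TG2: c = 0.021765 rad, d = 138.82 km
TG2→MET-03: c = 0.317550 rad, d = 2025.38 km
MET-03→GRAV8: c = 0.250916 rad, d = 1600.38 km
Total = 787.80 + 138.82 + 2025.38 + 1600.38 = 4552.37 km

4552 km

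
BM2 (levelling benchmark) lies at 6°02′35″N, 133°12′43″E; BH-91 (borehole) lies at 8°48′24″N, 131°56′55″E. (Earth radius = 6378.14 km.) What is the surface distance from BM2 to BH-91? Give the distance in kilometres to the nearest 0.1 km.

BM2: φ = +6.04306°, λ = +133.21194°
BH-91: φ = +8.80667°, λ = +131.94861°
Δφ = 2.7636°,  Δλ = -1.2633°
a = sin²(Δφ/2) + cos φ₁ cos φ₂ sin²(Δλ/2) = 0.000701
c = 2·arcsin(√a) = 0.052957 rad = 3.0342°
d = R·c = 6378.14 × 0.052957 = 337.8 km

337.8 km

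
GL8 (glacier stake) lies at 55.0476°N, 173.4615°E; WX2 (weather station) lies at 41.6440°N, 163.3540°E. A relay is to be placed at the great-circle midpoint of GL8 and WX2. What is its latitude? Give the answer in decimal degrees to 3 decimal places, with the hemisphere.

Bx = cos φ₂ cos Δλ = 0.735690,  By = cos φ₂ sin Δλ = -0.131146
φₘ = atan2(sin φ₁ + sin φ₂, √((cos φ₁ + Bx)² + By²)) = 48.45466°
λₘ = λ₁ + atan2(By, cos φ₁ + Bx) = 167.73846°

48.455°N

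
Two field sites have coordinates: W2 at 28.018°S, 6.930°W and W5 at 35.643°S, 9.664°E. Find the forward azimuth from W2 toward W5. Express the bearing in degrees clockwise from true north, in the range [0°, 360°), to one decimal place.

Δλ = 16.5940°
y = sin Δλ · cos φ₂ = 0.232087
x = cos φ₁ sin φ₂ − sin φ₁ cos φ₂ cos Δλ = -0.148588
θ = atan2(y, x) = 122.6284° → 122.6284° (mod 360°)

122.6°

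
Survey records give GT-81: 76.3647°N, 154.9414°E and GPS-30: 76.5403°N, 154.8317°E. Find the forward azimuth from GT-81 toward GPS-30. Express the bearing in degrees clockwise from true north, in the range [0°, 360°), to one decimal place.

351.7°

Δλ = -0.1097°
y = sin Δλ · cos φ₂ = -0.000446
x = cos φ₁ sin φ₂ − sin φ₁ cos φ₂ cos Δλ = 0.003065
θ = atan2(y, x) = -8.2723° → 351.7277° (mod 360°)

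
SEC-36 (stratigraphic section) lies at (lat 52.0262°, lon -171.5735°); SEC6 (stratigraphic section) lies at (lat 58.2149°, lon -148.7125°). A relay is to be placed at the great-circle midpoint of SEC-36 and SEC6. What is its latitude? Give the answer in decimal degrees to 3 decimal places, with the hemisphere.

Bx = cos φ₂ cos Δλ = 0.485360,  By = cos φ₂ sin Δλ = 0.204635
φₘ = atan2(sin φ₁ + sin φ₂, √((cos φ₁ + Bx)² + By²)) = 55.65385°
λₘ = λ₁ + atan2(By, cos φ₁ + Bx) = -161.04133°

55.654°N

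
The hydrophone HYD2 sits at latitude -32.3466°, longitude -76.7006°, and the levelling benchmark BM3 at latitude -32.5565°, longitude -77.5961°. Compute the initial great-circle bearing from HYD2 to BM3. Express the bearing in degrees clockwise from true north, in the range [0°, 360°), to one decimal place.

Δλ = -0.8955°
y = sin Δλ · cos φ₂ = -0.013173
x = cos φ₁ sin φ₂ − sin φ₁ cos φ₂ cos Δλ = -0.003719
θ = atan2(y, x) = -105.7636° → 254.2364° (mod 360°)

254.2°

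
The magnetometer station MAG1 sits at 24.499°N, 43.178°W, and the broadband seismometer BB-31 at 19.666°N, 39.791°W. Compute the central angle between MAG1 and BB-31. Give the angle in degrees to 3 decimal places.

5.762°

Δφ = -4.8330°,  Δλ = 3.3870°
a = sin²(Δφ/2) + cos φ₁ cos φ₂ sin²(Δλ/2) = 0.002526
c = 2·arcsin(√a) = 0.100564 rad = 5.7619°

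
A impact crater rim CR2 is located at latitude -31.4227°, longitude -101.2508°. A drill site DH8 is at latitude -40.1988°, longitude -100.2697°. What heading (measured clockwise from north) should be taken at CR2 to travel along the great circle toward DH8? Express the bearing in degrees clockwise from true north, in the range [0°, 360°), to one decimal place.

175.1°

Δλ = 0.9811°
y = sin Δλ · cos φ₂ = 0.013078
x = cos φ₁ sin φ₂ − sin φ₁ cos φ₂ cos Δλ = -0.152632
θ = atan2(y, x) = 175.1025° → 175.1025° (mod 360°)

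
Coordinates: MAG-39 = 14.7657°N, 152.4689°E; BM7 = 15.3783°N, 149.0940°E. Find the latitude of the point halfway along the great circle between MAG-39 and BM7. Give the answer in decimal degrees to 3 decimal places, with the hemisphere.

15.078°N

Bx = cos φ₂ cos Δλ = 0.962524,  By = cos φ₂ sin Δλ = -0.056761
φₘ = atan2(sin φ₁ + sin φ₂, √((cos φ₁ + Bx)² + By²)) = 15.07824°
λₘ = λ₁ + atan2(By, cos φ₁ + Bx) = 150.78388°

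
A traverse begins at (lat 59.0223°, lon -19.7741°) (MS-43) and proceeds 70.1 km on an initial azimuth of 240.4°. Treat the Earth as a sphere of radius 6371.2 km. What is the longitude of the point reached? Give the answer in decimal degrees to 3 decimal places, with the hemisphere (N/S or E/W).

δ = d/R = 70.1/6371.2 = 0.011003 rad
φ₂ = arcsin(sin φ₁ cos δ + cos φ₁ sin δ cos θ)
   = arcsin(0.85737·0.99994 + 0.51470·0.01100·-0.49394) = 58.70659°
λ₂ = λ₁ + atan2(sin θ sin δ cos φ₁, cos δ − sin φ₁ sin φ₂) = -20.82942°

20.829°W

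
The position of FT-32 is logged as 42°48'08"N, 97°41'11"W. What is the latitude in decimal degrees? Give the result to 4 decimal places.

42° + 48′/60 + 8″/3600 = 42 + 0.80000 + 0.00222 = 42.8022°

42.8022°N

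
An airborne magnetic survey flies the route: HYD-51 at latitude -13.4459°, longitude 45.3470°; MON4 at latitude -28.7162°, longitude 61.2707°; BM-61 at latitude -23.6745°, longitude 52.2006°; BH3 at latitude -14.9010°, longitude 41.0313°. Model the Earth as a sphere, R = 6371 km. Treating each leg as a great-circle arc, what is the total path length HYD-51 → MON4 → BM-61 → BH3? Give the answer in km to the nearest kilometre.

4951 km

HYD-51→MON4: c = 0.371004 rad, d = 2363.67 km
MON4→BM-61: c = 0.167000 rad, d = 1063.96 km
BM-61→BH3: c = 0.239168 rad, d = 1523.74 km
Total = 2363.67 + 1063.96 + 1523.74 = 4951.36 km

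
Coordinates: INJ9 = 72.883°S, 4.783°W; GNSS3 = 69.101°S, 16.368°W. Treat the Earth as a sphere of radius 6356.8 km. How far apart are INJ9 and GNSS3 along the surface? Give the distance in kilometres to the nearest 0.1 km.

590.9 km

Δφ = 3.7820°,  Δλ = -11.5850°
a = sin²(Δφ/2) + cos φ₁ cos φ₂ sin²(Δλ/2) = 0.002158
c = 2·arcsin(√a) = 0.092949 rad = 5.3256°
d = R·c = 6356.8 × 0.092949 = 590.9 km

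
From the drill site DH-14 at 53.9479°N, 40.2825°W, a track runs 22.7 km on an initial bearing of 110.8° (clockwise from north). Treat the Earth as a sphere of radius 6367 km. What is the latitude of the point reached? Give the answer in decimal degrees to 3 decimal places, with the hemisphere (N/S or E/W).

53.875°N

δ = d/R = 22.7/6367 = 0.003565 rad
φ₂ = arcsin(sin φ₁ cos δ + cos φ₁ sin δ cos θ)
   = arcsin(0.80848·0.99999 + 0.58852·0.00357·-0.35511) = 53.87492°
λ₂ = λ₁ + atan2(sin θ sin δ cos φ₁, cos δ − sin φ₁ sin φ₂) = -39.95859°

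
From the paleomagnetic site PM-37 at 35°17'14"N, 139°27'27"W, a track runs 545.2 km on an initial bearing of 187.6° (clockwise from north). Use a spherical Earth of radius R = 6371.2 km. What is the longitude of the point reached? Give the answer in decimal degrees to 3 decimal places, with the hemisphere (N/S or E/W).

140.209°W

PM-37: φ = +35.28722°, λ = -139.45750°
δ = d/R = 545.2/6371.2 = 0.085573 rad
φ₂ = arcsin(sin φ₁ cos δ + cos φ₁ sin δ cos θ)
   = arcsin(0.57768·0.99634 + 0.81627·0.08547·-0.99122) = 30.42499°
λ₂ = λ₁ + atan2(sin θ sin δ cos φ₁, cos δ − sin φ₁ sin φ₂) = -140.20861°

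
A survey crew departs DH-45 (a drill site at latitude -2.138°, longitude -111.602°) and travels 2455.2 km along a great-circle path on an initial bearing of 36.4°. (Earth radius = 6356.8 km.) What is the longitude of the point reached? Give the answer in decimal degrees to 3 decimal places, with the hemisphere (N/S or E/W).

δ = d/R = 2455.2/6356.8 = 0.386232 rad
φ₂ = arcsin(sin φ₁ cos δ + cos φ₁ sin δ cos θ)
   = arcsin(-0.03731·0.92634 + 0.99930·0.37670·0.80489) = 15.57114°
λ₂ = λ₁ + atan2(sin θ sin δ cos φ₁, cos δ − sin φ₁ sin φ₂) = -98.18371°

98.184°W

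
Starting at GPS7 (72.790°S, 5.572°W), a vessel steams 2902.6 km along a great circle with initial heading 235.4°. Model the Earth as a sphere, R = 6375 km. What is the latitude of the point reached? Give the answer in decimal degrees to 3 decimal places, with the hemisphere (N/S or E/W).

68.716°S

δ = d/R = 2902.6/6375 = 0.455310 rad
φ₂ = arcsin(sin φ₁ cos δ + cos φ₁ sin δ cos θ)
   = arcsin(-0.95523·0.89812 + 0.29587·0.43974·-0.56784) = -68.71621°
λ₂ = λ₁ + atan2(sin θ sin δ cos φ₁, cos δ − sin φ₁ sin φ₂) = -91.27323°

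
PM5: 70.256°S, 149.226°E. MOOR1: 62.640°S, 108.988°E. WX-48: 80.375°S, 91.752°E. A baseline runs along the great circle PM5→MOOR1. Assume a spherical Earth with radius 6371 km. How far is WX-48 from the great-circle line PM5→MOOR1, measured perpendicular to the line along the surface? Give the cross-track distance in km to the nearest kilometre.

1685 km

δ₁₃ = central angle PM5→WX-48 = 0.289692 rad  (haversine)
θ₁₃ = bearing PM5→WX-48 = 209.571°,  θ₁₂ = bearing PM5→MOOR1 = 275.804°
dₓₜ = R·arcsin(sin δ₁₃ · sin(θ₁₃ − θ₁₂)) = 6371·arcsin(0.28566·sin(-66.233°)) = -1685.151 km
|dₓₜ| = 1685.151 km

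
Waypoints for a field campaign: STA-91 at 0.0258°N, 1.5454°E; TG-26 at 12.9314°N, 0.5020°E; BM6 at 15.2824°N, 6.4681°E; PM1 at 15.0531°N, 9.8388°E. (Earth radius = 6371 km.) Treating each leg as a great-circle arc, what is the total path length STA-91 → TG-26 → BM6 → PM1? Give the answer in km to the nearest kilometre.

2497 km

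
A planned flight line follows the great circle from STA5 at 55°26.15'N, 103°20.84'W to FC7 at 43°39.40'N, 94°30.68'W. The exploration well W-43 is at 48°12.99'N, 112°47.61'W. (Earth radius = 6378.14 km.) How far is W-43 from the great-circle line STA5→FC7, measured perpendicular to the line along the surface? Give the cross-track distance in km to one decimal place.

981.8 km

STA5: φ = +55.43583°, λ = -103.34733°
FC7: φ = +43.65667°, λ = -94.51133°
W-43: φ = +48.21650°, λ = -112.79350°
δ₁₃ = central angle STA5→W-43 = 0.161753 rad  (haversine)
θ₁₃ = bearing STA5→W-43 = 222.768°,  θ₁₂ = bearing STA5→FC7 = 150.580°
dₓₜ = R·arcsin(sin δ₁₃ · sin(θ₁₃ − θ₁₂)) = 6378.14·arcsin(0.16105·sin(72.188°)) = 981.824 km
|dₓₜ| = 981.824 km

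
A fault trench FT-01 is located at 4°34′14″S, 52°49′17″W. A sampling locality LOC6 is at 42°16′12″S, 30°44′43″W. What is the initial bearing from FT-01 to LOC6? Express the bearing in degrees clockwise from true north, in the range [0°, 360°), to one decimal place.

155.7°

FT-01: φ = -4.57056°, λ = -52.82139°
LOC6: φ = -42.27000°, λ = -30.74528°
Δλ = 22.0761°
y = sin Δλ · cos φ₂ = 0.278114
x = cos φ₁ sin φ₂ − sin φ₁ cos φ₂ cos Δλ = -0.615842
θ = atan2(y, x) = 155.6961° → 155.6961° (mod 360°)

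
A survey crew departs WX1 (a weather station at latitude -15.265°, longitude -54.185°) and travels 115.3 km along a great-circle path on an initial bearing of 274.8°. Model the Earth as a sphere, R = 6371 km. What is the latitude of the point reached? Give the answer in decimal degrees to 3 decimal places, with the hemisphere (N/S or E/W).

15.176°S

δ = d/R = 115.3/6371 = 0.018098 rad
φ₂ = arcsin(sin φ₁ cos δ + cos φ₁ sin δ cos θ)
   = arcsin(-0.26328·0.99984 + 0.96472·0.01810·0.08368) = -15.17570°
λ₂ = λ₁ + atan2(sin θ sin δ cos φ₁, cos δ − sin φ₁ sin φ₂) = -55.25562°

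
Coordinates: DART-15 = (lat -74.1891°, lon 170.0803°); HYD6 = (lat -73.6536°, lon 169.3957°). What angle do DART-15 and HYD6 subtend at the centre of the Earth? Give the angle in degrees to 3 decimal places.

Δφ = 0.5355°,  Δλ = -0.6846°
a = sin²(Δφ/2) + cos φ₁ cos φ₂ sin²(Δλ/2) = 0.000025
c = 2·arcsin(√a) = 0.009915 rad = 0.5681°

0.568°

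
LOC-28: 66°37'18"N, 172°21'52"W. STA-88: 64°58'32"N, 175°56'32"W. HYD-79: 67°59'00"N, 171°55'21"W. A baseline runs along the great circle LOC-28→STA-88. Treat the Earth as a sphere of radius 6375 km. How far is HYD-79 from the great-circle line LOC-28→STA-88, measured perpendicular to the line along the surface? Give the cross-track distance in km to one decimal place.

90.6 km

LOC-28: φ = +66.62167°, λ = -172.36444°
STA-88: φ = +64.97556°, λ = -175.94222°
HYD-79: φ = +67.98333°, λ = -171.92250°
δ₁₃ = central angle LOC-28→HYD-79 = 0.023951 rad  (haversine)
θ₁₃ = bearing LOC-28→HYD-79 = 6.935°,  θ₁₂ = bearing LOC-28→STA-88 = 223.343°
dₓₜ = R·arcsin(sin δ₁₃ · sin(θ₁₃ − θ₁₂)) = 6375·arcsin(0.02395·sin(-216.409°)) = 90.621 km
|dₓₜ| = 90.621 km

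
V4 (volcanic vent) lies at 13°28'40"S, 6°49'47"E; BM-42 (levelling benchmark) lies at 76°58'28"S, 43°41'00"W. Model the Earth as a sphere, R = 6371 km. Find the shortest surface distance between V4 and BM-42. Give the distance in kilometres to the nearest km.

V4: φ = -13.47778°, λ = +6.82972°
BM-42: φ = -76.97444°, λ = -43.68333°
Δφ = -63.4967°,  Δλ = -50.5131°
a = sin²(Δφ/2) + cos φ₁ cos φ₂ sin²(Δλ/2) = 0.316776
c = 2·arcsin(√a) = 1.195608 rad = 68.5033°
d = R·c = 6371 × 1.195608 = 7617.2 km

7617 km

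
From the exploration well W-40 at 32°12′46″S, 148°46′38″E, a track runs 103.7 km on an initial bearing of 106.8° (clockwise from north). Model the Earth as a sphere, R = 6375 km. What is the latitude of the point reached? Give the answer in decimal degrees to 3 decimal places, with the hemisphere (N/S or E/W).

W-40: φ = -32.21278°, λ = +148.77722°
δ = d/R = 103.7/6375 = 0.016267 rad
φ₂ = arcsin(sin φ₁ cos δ + cos φ₁ sin δ cos θ)
   = arcsin(-0.53306·0.99987 + 0.84607·0.01627·-0.28903) = -32.47776°
λ₂ = λ₁ + atan2(sin θ sin δ cos φ₁, cos δ − sin φ₁ sin φ₂) = 149.83488°

32.478°S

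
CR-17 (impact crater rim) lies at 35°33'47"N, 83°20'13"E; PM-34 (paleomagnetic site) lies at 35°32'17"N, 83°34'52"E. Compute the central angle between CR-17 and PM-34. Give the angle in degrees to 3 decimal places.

0.200°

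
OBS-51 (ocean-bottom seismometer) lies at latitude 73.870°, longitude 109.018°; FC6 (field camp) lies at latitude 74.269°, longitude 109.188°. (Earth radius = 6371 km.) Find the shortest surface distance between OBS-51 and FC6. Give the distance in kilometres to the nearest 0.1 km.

44.7 km

Δφ = 0.3990°,  Δλ = 0.1700°
a = sin²(Δφ/2) + cos φ₁ cos φ₂ sin²(Δλ/2) = 0.000012
c = 2·arcsin(√a) = 0.007011 rad = 0.4017°
d = R·c = 6371 × 0.007011 = 44.7 km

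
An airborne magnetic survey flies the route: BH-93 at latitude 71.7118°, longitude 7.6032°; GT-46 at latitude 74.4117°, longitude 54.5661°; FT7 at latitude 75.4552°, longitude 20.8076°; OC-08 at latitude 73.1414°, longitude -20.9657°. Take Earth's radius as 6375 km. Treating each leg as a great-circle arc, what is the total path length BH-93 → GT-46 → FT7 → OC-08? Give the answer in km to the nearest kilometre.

3734 km

BH-93→GT-46: c = 0.236711 rad, d = 1509.03 km
GT-46→FT7: c = 0.152100 rad, d = 969.64 km
FT7→OC-08: c = 0.196941 rad, d = 1255.50 km
Total = 1509.03 + 969.64 + 1255.50 = 3734.17 km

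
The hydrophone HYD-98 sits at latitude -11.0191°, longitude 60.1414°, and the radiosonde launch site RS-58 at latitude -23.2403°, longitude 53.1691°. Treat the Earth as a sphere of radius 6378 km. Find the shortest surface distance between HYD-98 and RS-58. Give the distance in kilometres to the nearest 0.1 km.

1548.6 km

Δφ = -12.2212°,  Δλ = -6.9723°
a = sin²(Δφ/2) + cos φ₁ cos φ₂ sin²(Δλ/2) = 0.014666
c = 2·arcsin(√a) = 0.242803 rad = 13.9116°
d = R·c = 6378 × 0.242803 = 1548.6 km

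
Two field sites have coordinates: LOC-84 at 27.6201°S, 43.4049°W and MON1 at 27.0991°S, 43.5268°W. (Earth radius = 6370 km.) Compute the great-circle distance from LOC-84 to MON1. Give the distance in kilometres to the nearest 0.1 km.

Δφ = 0.5210°,  Δλ = -0.1219°
a = sin²(Δφ/2) + cos φ₁ cos φ₂ sin²(Δλ/2) = 0.000022
c = 2·arcsin(√a) = 0.009287 rad = 0.5321°
d = R·c = 6370 × 0.009287 = 59.2 km

59.2 km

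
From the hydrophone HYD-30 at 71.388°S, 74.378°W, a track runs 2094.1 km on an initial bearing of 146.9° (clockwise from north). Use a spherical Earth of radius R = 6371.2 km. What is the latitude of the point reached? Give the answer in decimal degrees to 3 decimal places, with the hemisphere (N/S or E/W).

79.506°S

δ = d/R = 2094.1/6371.2 = 0.328682 rad
φ₂ = arcsin(sin φ₁ cos δ + cos φ₁ sin δ cos θ)
   = arcsin(-0.94770·0.94647 + 0.31916·0.32280·-0.83772) = -79.50598°
λ₂ = λ₁ + atan2(sin θ sin δ cos φ₁, cos δ − sin φ₁ sin φ₂) = 1.05692°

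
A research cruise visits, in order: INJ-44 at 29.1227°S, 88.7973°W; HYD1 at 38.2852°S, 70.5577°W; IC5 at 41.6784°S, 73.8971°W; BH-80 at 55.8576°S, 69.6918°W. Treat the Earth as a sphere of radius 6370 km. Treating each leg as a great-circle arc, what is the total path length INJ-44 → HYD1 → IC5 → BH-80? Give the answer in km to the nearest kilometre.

INJ-44→HYD1: c = 0.308506 rad, d = 1965.19 km
HYD1→IC5: c = 0.074160 rad, d = 472.40 km
IC5→BH-80: c = 0.252040 rad, d = 1605.49 km
Total = 1965.19 + 472.40 + 1605.49 = 4043.08 km

4043 km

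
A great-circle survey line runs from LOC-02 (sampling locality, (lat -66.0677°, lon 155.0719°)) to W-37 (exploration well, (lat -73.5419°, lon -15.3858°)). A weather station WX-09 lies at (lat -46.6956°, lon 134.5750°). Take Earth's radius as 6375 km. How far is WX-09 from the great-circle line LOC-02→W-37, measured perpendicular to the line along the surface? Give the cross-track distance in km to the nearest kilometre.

1682 km

δ₁₃ = central angle LOC-02→WX-09 = 0.387730 rad  (haversine)
θ₁₃ = bearing LOC-02→WX-09 = 320.565°,  θ₁₂ = bearing LOC-02→W-37 = 184.169°
dₓₜ = R·arcsin(sin δ₁₃ · sin(θ₁₃ − θ₁₂)) = 6375·arcsin(0.37809·sin(136.396°)) = 1681.749 km
|dₓₜ| = 1681.749 km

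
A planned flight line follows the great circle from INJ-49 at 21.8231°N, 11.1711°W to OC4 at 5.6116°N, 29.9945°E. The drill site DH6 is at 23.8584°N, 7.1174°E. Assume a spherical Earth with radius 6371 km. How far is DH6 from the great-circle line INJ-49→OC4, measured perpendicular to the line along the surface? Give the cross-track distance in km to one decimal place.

δ₁₃ = central angle INJ-49→DH6 = 0.296091 rad  (haversine)
θ₁₃ = bearing INJ-49→DH6 = 79.597°,  θ₁₂ = bearing INJ-49→OC4 = 105.991°
dₓₜ = R·arcsin(sin δ₁₃ · sin(θ₁₃ − θ₁₂)) = 6371·arcsin(0.29178·sin(-26.394°)) = -828.725 km
|dₓₜ| = 828.725 km

828.7 km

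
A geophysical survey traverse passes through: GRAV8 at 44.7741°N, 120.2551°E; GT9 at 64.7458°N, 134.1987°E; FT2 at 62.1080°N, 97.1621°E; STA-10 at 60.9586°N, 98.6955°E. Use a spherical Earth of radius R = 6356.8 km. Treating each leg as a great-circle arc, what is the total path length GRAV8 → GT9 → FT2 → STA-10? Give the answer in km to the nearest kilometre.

4361 km

GRAV8→GT9: c = 0.373826 rad, d = 2376.34 km
GT9→FT2: c = 0.288489 rad, d = 1833.87 km
FT2→STA-10: c = 0.023772 rad, d = 151.11 km
Total = 2376.34 + 1833.87 + 151.11 = 4361.32 km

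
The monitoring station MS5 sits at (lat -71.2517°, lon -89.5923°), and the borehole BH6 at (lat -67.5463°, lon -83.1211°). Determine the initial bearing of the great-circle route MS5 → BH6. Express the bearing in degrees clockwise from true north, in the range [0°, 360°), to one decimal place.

34.6°

Δλ = 6.4712°
y = sin Δλ · cos φ₂ = 0.043046
x = cos φ₁ sin φ₂ − sin φ₁ cos φ₂ cos Δλ = 0.062322
θ = atan2(y, x) = 34.6328° → 34.6328° (mod 360°)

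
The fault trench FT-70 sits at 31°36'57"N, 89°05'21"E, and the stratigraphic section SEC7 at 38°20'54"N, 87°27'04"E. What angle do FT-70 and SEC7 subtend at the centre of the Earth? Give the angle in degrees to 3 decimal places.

FT-70: φ = +31.61583°, λ = +89.08917°
SEC7: φ = +38.34833°, λ = +87.45111°
Δφ = 6.7325°,  Δλ = -1.6381°
a = sin²(Δφ/2) + cos φ₁ cos φ₂ sin²(Δλ/2) = 0.003584
c = 2·arcsin(√a) = 0.119810 rad = 6.8646°

6.865°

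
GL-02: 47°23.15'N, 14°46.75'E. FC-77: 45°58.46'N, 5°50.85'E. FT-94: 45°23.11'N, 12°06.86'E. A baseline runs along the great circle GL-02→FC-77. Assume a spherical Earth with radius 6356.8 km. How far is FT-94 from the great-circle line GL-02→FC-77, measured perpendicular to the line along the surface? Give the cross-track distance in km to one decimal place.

GL-02: φ = +47.38583°, λ = +14.77917°
FC-77: φ = +45.97433°, λ = +5.84750°
FT-94: φ = +45.38517°, λ = +12.11433°
δ₁₃ = central angle GL-02→FT-94 = 0.047414 rad  (haversine)
θ₁₃ = bearing GL-02→FT-94 = 223.548°,  θ₁₂ = bearing GL-02→FC-77 = 260.307°
dₓₜ = R·arcsin(sin δ₁₃ · sin(θ₁₃ − θ₁₂)) = 6356.8·arcsin(0.04740·sin(-36.758°)) = -180.326 km
|dₓₜ| = 180.326 km

180.3 km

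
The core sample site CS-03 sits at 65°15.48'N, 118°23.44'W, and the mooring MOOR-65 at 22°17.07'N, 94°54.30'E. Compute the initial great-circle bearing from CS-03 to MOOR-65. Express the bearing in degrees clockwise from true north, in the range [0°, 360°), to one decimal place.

CS-03: φ = +65.25800°, λ = -118.39067°
MOOR-65: φ = +22.28450°, λ = +94.90500°
Δλ = -146.7043°
y = sin Δλ · cos φ₂ = -0.507959
x = cos φ₁ sin φ₂ − sin φ₁ cos φ₂ cos Δλ = 0.861133
θ = atan2(y, x) = -30.5352° → 329.4648° (mod 360°)

329.5°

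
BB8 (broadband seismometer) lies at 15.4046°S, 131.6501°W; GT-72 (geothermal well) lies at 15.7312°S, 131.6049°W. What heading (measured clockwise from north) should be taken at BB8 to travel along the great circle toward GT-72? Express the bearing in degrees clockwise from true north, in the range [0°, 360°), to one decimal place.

172.4°

Δλ = 0.0452°
y = sin Δλ · cos φ₂ = 0.000759
x = cos φ₁ sin φ₂ − sin φ₁ cos φ₂ cos Δλ = -0.005700
θ = atan2(y, x) = 172.4123° → 172.4123° (mod 360°)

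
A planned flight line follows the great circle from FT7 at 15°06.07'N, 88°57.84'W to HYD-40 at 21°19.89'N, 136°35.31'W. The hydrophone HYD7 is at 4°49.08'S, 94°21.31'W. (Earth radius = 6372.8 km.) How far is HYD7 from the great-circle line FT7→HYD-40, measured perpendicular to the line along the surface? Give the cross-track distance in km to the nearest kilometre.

2294 km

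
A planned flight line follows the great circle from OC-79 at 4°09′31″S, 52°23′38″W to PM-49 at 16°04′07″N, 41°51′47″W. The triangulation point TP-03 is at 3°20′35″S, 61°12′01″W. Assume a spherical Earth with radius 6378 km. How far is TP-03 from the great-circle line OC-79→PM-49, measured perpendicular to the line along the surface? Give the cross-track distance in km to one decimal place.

OC-79: φ = -4.15861°, λ = -52.39389°
PM-49: φ = +16.06861°, λ = -41.86306°
TP-03: φ = -3.34306°, λ = -61.20028°
δ₁₃ = central angle OC-79→TP-03 = 0.154028 rad  (haversine)
θ₁₃ = bearing OC-79→TP-03 = 275.003°,  θ₁₂ = bearing OC-79→PM-49 = 27.008°
dₓₜ = R·arcsin(sin δ₁₃ · sin(θ₁₃ − θ₁₂)) = 6378·arcsin(0.15342·sin(247.996°)) = -910.322 km
|dₓₜ| = 910.322 km

910.3 km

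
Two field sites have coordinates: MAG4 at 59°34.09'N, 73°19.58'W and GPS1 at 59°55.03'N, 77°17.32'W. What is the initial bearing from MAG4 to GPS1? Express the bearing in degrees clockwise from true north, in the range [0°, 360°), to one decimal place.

MAG4: φ = +59.56817°, λ = -73.32633°
GPS1: φ = +59.91717°, λ = -77.28867°
Δλ = -3.9623°
y = sin Δλ · cos φ₂ = -0.034637
x = cos φ₁ sin φ₂ − sin φ₁ cos φ₂ cos Δλ = 0.007124
θ = atan2(y, x) = -78.3773° → 281.6227° (mod 360°)

281.6°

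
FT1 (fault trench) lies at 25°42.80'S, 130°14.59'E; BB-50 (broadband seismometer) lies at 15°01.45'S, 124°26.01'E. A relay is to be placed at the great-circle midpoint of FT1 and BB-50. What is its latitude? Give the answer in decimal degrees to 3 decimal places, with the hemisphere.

20.393°S

FT1: φ = -25.71333°, λ = +130.24317°
BB-50: φ = -15.02417°, λ = +124.43350°
Bx = cos φ₂ cos Δλ = 0.960856,  By = cos φ₂ sin Δλ = -0.097764
φₘ = atan2(sin φ₁ + sin φ₂, √((cos φ₁ + Bx)² + By²)) = -20.39277°
λₘ = λ₁ + atan2(By, cos φ₁ + Bx) = 127.23735°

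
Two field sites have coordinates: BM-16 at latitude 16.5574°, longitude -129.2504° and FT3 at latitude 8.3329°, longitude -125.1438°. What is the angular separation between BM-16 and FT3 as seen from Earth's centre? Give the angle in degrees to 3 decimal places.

Δφ = -8.2245°,  Δλ = 4.1066°
a = sin²(Δφ/2) + cos φ₁ cos φ₂ sin²(Δλ/2) = 0.006360
c = 2·arcsin(√a) = 0.159668 rad = 9.1483°

9.148°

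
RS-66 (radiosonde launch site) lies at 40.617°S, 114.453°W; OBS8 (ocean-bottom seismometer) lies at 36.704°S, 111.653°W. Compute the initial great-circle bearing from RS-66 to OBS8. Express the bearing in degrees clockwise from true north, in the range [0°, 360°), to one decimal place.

30.1°

Δλ = 2.8000°
y = sin Δλ · cos φ₂ = 0.039165
x = cos φ₁ sin φ₂ − sin φ₁ cos φ₂ cos Δλ = 0.067619
θ = atan2(y, x) = 30.0793° → 30.0793° (mod 360°)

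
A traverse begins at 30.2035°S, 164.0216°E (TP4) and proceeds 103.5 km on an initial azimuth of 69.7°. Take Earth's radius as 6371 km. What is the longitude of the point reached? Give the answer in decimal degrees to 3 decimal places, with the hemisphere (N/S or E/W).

δ = d/R = 103.5/6371 = 0.016245 rad
φ₂ = arcsin(sin φ₁ cos δ + cos φ₁ sin δ cos θ)
   = arcsin(-0.50307·0.99987 + 0.86424·0.01624·0.34694) = -29.87673°
λ₂ = λ₁ + atan2(sin θ sin δ cos φ₁, cos δ − sin φ₁ sin φ₂) = 165.02840°

165.028°E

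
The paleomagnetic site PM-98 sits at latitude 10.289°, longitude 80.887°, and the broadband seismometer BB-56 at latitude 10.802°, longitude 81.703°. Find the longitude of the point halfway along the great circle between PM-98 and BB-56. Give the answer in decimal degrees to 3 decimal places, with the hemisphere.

Bx = cos φ₂ cos Δλ = 0.982181,  By = cos φ₂ sin Δλ = 0.013989
φₘ = atan2(sin φ₁ + sin φ₂, √((cos φ₁ + Bx)² + By²)) = 10.54576°
λₘ = λ₁ + atan2(By, cos φ₁ + Bx) = 81.29466°

81.295°E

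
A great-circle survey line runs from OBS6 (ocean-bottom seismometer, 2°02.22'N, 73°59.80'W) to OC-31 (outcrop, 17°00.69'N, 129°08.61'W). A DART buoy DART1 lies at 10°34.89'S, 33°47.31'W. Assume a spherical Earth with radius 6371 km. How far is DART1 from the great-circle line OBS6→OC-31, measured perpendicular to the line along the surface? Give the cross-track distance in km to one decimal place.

63.4 km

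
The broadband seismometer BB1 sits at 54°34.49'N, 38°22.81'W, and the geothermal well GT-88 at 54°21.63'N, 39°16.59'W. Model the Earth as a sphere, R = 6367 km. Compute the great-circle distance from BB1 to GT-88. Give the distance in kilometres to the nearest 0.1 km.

62.6 km

BB1: φ = +54.57483°, λ = -38.38017°
GT-88: φ = +54.36050°, λ = -39.27650°
Δφ = -0.2143°,  Δλ = -0.8963°
a = sin²(Δφ/2) + cos φ₁ cos φ₂ sin²(Δλ/2) = 0.000024
c = 2·arcsin(√a) = 0.009831 rad = 0.5633°
d = R·c = 6367 × 0.009831 = 62.6 km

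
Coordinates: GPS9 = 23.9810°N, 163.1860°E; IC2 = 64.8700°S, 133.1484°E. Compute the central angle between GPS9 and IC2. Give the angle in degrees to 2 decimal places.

91.84°

Δφ = -88.8510°,  Δλ = -30.0376°
a = sin²(Δφ/2) + cos φ₁ cos φ₂ sin²(Δλ/2) = 0.516030
c = 2·arcsin(√a) = 1.602861 rad = 91.8372°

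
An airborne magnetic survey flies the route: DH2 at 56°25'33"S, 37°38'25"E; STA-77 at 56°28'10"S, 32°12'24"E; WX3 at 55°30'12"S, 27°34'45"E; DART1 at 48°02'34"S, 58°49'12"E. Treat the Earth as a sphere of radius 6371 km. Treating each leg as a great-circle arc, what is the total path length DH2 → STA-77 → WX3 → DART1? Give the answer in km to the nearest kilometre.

DH2: φ = -56.42583°, λ = +37.64028°
STA-77: φ = -56.46944°, λ = +32.20667°
WX3: φ = -55.50333°, λ = +27.57917°
DART1: φ = -48.04278°, λ = +58.82000°
DH2→STA-77: c = 0.052407 rad, d = 333.88 km
STA-77→WX3: c = 0.048212 rad, d = 307.16 km
WX3→DART1: c = 0.357919 rad, d = 2280.30 km
Total = 333.88 + 307.16 + 2280.30 = 2921.34 km

2921 km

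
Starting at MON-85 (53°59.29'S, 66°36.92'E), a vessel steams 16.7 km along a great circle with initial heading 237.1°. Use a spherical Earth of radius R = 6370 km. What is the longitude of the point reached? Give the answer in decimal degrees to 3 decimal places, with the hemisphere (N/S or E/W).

MON-85: φ = -53.98817°, λ = +66.61533°
δ = d/R = 16.7/6370 = 0.002622 rad
φ₂ = arcsin(sin φ₁ cos δ + cos φ₁ sin δ cos θ)
   = arcsin(-0.80890·1.00000 + 0.58795·0.00262·-0.54317) = -54.06957°
λ₂ = λ₁ + atan2(sin θ sin δ cos φ₁, cos δ − sin φ₁ sin φ₂) = 66.40041°

66.400°E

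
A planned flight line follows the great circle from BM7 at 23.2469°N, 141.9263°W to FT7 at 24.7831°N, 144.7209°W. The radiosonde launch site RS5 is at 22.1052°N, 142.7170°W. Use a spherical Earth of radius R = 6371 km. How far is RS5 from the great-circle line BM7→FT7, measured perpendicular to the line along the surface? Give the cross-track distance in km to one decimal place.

150.6 km

δ₁₃ = central angle BM7→RS5 = 0.023647 rad  (haversine)
θ₁₃ = bearing BM7→RS5 = 212.733°,  θ₁₂ = bearing BM7→FT7 = 301.602°
dₓₜ = R·arcsin(sin δ₁₃ · sin(θ₁₃ − θ₁₂)) = 6371·arcsin(0.02365·sin(-88.869°)) = -150.628 km
|dₓₜ| = 150.628 km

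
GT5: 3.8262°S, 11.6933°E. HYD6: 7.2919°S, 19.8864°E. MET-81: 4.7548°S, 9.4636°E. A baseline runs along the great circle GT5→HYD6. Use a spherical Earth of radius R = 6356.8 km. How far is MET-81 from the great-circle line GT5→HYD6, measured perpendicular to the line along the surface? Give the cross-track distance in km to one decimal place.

δ₁₃ = central angle GT5→MET-81 = 0.042055 rad  (haversine)
θ₁₃ = bearing GT5→MET-81 = 247.252°,  θ₁₂ = bearing GT5→HYD6 = 113.385°
dₓₜ = R·arcsin(sin δ₁₃ · sin(θ₁₃ − θ₁₂)) = 6356.8·arcsin(0.04204·sin(133.867°)) = 192.706 km
|dₓₜ| = 192.706 km

192.7 km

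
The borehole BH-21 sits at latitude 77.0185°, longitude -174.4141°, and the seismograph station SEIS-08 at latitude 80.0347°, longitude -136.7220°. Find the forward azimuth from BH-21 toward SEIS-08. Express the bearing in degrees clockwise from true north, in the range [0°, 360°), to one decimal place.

Δλ = 37.6921°
y = sin Δλ · cos φ₂ = 0.105807
x = cos φ₁ sin φ₂ − sin φ₁ cos φ₂ cos Δλ = 0.087810
θ = atan2(y, x) = 50.3105° → 50.3105° (mod 360°)

50.3°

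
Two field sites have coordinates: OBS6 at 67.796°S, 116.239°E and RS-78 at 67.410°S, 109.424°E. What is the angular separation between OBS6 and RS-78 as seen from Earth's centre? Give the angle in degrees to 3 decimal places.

2.624°

Δφ = 0.3860°,  Δλ = -6.8150°
a = sin²(Δφ/2) + cos φ₁ cos φ₂ sin²(Δλ/2) = 0.000524
c = 2·arcsin(√a) = 0.045794 rad = 2.6238°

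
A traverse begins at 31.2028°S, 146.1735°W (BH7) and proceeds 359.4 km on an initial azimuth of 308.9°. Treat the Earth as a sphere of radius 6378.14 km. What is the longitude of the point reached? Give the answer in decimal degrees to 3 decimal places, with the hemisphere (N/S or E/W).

149.050°W

δ = d/R = 359.4/6378.14 = 0.056349 rad
φ₂ = arcsin(sin φ₁ cos δ + cos φ₁ sin δ cos θ)
   = arcsin(-0.51807·0.99841 + 0.85534·0.05632·0.62796) = -29.14336°
λ₂ = λ₁ + atan2(sin θ sin δ cos φ₁, cos δ − sin φ₁ sin φ₂) = -149.04997°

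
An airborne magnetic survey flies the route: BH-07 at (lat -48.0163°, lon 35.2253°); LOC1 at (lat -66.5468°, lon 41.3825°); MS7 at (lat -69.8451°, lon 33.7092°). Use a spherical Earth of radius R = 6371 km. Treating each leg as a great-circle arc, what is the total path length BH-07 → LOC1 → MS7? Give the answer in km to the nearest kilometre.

2575 km

BH-07→LOC1: c = 0.328216 rad, d = 2091.07 km
LOC1→MS7: c = 0.075971 rad, d = 484.01 km
Total = 2091.07 + 484.01 = 2575.08 km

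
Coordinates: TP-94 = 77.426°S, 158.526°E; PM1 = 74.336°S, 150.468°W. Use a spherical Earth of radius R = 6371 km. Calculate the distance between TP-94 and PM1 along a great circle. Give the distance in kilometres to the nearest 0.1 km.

Δφ = 3.0900°,  Δλ = 51.0060°
a = sin²(Δφ/2) + cos φ₁ cos φ₂ sin²(Δλ/2) = 0.011623
c = 2·arcsin(√a) = 0.216042 rad = 12.3783°
d = R·c = 6371 × 0.216042 = 1376.4 km

1376.4 km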